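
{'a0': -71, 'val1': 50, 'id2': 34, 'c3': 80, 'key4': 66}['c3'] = 80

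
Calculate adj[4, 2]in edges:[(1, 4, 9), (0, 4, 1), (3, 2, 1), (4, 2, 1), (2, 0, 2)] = 1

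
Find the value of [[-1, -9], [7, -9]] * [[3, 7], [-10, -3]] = [[87, 20], [111, 76]]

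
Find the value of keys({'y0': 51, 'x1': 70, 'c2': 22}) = ['y0', 'x1', 'c2']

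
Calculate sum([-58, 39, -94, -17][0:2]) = slice → [-58, 39]
(-58) + 39
= -19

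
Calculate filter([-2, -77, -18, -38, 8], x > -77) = keep x where x > -77: -2✓, -77✗, -18✓, -38✓, 8✓
= [-2, -18, -38, 8]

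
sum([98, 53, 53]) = 204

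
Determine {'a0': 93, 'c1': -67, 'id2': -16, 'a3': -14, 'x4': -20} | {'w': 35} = {'a0': 93, 'c1': -67, 'id2': -16, 'a3': -14, 'x4': -20, 'w': 35}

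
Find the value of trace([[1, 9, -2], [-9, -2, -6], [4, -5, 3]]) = 2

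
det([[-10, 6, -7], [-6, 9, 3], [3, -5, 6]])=(1)*(-10)*det([[9, 3], [-5, 6]]) + (-1)*(6)*det([[-6, 3], [3, 6]]) + (1)*(-7)*det([[-6, 9], [3, -5]])
= -690 + 270 + -21
= -441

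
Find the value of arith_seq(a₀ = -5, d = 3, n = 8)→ [-5, -2, 1, 4, 7, 10, 13, 16]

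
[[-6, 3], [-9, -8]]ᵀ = [[-6, -9], [3, -8]]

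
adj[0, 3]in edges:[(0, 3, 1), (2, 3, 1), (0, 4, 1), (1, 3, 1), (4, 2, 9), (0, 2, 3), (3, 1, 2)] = 1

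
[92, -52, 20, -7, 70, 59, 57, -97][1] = -52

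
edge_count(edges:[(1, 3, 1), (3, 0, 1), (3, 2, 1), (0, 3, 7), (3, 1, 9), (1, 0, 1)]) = 6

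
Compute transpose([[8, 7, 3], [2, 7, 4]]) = [[8, 2], [7, 7], [3, 4]]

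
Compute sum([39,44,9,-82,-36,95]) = 69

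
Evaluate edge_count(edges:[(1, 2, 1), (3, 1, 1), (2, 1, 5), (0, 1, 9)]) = 4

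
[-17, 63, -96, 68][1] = 63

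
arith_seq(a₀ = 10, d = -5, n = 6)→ [10, 5, 0, -5, -10, -15]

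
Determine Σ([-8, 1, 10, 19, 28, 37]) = (-8) + 1 + 10 + 19 + 28 + 37
= 87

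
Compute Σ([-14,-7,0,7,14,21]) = (-14) + (-7) + 0 + 7 + 14 + 21
= 21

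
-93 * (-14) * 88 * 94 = 10770144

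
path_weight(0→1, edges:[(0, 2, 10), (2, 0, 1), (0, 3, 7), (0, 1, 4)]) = 4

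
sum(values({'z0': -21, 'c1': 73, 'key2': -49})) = 3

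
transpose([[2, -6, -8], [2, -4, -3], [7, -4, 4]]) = [[2, 2, 7], [-6, -4, -4], [-8, -3, 4]]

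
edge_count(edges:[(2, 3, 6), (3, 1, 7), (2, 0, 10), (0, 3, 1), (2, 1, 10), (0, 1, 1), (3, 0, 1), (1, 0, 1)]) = 8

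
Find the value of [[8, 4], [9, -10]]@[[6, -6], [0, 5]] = [[48, -28], [54, -104]]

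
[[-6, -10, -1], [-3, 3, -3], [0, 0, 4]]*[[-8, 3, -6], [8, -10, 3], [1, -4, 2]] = C[0][0] = (-6)*(-8) + (-10)*(8) + (-1)*(1) = -33
C[0][1] = (-6)*(3) + (-10)*(-10) + (-1)*(-4) = 86
C[0][2] = (-6)*(-6) + (-10)*(3) + (-1)*(2) = 4
C[1][0] = (-3)*(-8) + (3)*(8) + (-3)*(1) = 45
C[1][1] = (-3)*(3) + (3)*(-10) + (-3)*(-4) = -27
C[1][2] = (-3)*(-6) + (3)*(3) + (-3)*(2) = 21
... (3 more cells)
= [[-33, 86, 4], [45, -27, 21], [4, -16, 8]]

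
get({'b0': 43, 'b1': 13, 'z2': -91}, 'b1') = 13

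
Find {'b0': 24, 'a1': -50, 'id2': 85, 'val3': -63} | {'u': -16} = {'b0': 24, 'a1': -50, 'id2': 85, 'val3': -63, 'u': -16}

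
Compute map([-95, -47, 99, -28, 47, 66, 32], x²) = (-95)²=9025, (-47)²=2209, (99)²=9801, (-28)²=784, (47)²=2209, (66)²=4356, (32)²=1024
= [9025, 2209, 9801, 784, 2209, 4356, 1024]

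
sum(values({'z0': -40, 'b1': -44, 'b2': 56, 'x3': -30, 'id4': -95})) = -153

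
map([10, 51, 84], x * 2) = [20, 102, 168]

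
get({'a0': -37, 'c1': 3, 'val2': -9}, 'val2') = -9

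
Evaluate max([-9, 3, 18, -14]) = 18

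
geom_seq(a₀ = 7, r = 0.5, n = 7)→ a_0 = 7*0.5^0 = 7.0
a_1 = 7*0.5^1 = 3.5
a_2 = 7*0.5^2 = 1.75
...
= [7.0, 3.5, 1.75, 0.875, 0.4375, 0.21875, 0.109375]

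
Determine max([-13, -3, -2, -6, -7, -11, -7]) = -2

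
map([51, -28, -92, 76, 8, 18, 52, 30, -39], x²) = (51)²=2601, (-28)²=784, (-92)²=8464, (76)²=5776, (8)²=64, (18)²=324, (52)²=2704, (30)²=900, (-39)²=1521
= [2601, 784, 8464, 5776, 64, 324, 2704, 900, 1521]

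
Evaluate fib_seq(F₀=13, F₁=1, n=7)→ [13, 1, 14, 15, 29, 44, 73]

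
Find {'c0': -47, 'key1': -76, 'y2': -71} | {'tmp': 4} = {'c0': -47, 'key1': -76, 'y2': -71, 'tmp': 4}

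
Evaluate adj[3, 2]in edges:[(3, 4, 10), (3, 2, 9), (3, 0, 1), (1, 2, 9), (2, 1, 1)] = 9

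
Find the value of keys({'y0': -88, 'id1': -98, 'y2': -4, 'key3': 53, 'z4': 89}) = ['y0', 'id1', 'y2', 'key3', 'z4']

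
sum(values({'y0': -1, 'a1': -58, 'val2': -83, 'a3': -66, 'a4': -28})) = -236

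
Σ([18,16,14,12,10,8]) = 78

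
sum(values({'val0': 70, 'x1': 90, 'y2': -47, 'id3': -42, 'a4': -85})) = -14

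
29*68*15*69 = 2041020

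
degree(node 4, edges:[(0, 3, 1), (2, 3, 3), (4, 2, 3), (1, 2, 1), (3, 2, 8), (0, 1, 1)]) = incident: (4,2)
= 1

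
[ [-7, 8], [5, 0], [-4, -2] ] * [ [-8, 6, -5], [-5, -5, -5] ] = C[0][0] = (-7)*(-8) + (8)*(-5) = 16
C[0][1] = (-7)*(6) + (8)*(-5) = -82
C[0][2] = (-7)*(-5) + (8)*(-5) = -5
C[1][0] = (5)*(-8) + (0)*(-5) = -40
C[1][1] = (5)*(6) + (0)*(-5) = 30
C[1][2] = (5)*(-5) + (0)*(-5) = -25
... (3 more cells)
= [[16, -82, -5], [-40, 30, -25], [42, -14, 30]]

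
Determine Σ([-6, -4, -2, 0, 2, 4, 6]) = 0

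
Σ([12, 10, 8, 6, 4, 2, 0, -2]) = 12 + 10 + 8 + 6 + 4 + 2 + 0 + (-2)
= 40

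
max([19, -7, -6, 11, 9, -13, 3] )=19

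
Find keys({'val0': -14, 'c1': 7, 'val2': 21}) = ['val0', 'c1', 'val2']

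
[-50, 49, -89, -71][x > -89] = [-50, 49, -71]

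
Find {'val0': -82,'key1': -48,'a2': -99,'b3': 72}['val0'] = -82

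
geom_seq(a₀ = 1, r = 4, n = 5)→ [1, 4, 16, 64, 256]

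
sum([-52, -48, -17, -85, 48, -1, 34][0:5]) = -154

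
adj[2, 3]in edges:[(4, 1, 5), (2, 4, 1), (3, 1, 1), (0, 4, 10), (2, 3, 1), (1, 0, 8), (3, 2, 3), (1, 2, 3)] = 1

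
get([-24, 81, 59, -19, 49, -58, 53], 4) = 49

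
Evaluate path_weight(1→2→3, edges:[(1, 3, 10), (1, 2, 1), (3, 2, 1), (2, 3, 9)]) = w(1→2)=1 + w(2→3)=9
= 10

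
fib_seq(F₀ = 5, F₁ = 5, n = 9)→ [5, 5, 10, 15, 25, 40, 65, 105, 170]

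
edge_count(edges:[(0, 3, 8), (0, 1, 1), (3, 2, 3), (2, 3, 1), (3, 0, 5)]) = 5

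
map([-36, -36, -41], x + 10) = -36+10=-26, -36+10=-26, -41+10=-31
= [-26, -26, -31]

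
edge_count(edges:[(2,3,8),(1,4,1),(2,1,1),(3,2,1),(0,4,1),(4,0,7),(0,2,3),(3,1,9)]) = 8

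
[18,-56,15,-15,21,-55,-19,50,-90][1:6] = [-56, 15, -15, 21, -55]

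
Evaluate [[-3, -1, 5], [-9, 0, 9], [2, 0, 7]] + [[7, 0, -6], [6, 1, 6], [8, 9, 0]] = [[4, -1, -1], [-3, 1, 15], [10, 9, 7]]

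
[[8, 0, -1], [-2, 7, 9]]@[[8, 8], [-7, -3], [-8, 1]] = C[0][0] = (8)*(8) + (0)*(-7) + (-1)*(-8) = 72
C[0][1] = (8)*(8) + (0)*(-3) + (-1)*(1) = 63
C[1][0] = (-2)*(8) + (7)*(-7) + (9)*(-8) = -137
C[1][1] = (-2)*(8) + (7)*(-3) + (9)*(1) = -28
= [[72, 63], [-137, -28]]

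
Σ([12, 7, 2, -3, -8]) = 12 + 7 + 2 + (-3) + (-8)
= 10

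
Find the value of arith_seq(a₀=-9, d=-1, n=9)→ [-9, -10, -11, -12, -13, -14, -15, -16, -17]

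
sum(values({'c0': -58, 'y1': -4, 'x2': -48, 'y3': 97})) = (-58) + (-4) + (-48) + 97
= -13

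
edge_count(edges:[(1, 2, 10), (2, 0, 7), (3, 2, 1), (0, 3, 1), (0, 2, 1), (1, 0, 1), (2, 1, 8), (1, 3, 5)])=8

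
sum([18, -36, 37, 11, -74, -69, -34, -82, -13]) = 18 + (-36) + 37 + 11 + (-74) + (-69) + (-34) + (-82) + (-13)
= -242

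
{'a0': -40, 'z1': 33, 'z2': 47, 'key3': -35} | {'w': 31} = {'a0': -40, 'z1': 33, 'z2': 47, 'key3': -35, 'w': 31}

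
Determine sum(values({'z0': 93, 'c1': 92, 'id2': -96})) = 89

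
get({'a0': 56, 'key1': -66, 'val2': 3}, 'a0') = 56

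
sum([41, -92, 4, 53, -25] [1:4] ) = -35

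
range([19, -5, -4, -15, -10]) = 34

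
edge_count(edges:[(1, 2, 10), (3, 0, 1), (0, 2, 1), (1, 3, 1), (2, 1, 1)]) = 5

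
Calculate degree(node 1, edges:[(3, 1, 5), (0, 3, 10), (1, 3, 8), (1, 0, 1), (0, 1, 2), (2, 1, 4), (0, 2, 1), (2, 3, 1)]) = incident: (3,1), (1,3), (1,0), (0,1), (2,1)
= 5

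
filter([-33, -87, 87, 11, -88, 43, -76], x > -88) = [-33, -87, 87, 11, 43, -76]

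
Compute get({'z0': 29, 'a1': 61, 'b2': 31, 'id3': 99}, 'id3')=99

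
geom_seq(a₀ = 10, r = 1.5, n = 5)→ [10.0, 15.0, 22.5, 33.75, 50.625]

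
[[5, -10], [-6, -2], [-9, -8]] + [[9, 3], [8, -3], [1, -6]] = [[14, -7], [2, -5], [-8, -14]]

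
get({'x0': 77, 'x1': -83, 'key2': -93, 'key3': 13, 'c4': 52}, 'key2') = -93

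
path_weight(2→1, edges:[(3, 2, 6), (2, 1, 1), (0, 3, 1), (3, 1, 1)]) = 1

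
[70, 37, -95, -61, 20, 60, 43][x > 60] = [70]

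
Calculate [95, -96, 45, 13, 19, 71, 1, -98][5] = 71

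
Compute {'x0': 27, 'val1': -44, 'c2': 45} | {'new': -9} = {'x0': 27, 'val1': -44, 'c2': 45, 'new': -9}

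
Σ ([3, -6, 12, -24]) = 3 + -6 + 12 + -24
= -15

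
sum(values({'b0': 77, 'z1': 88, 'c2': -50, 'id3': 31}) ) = 77 + 88 + (-50) + 31
= 146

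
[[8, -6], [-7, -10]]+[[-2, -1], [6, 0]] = [[6, -7], [-1, -10]]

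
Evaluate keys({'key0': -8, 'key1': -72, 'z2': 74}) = ['key0', 'key1', 'z2']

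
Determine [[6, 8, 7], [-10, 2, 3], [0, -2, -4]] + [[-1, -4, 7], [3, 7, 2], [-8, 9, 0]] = [[5, 4, 14], [-7, 9, 5], [-8, 7, -4]]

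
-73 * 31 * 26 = -58838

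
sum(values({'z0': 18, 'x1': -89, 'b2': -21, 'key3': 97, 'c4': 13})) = 18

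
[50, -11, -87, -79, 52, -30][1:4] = [-11, -87, -79]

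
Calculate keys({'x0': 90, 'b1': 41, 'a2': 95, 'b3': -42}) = ['x0', 'b1', 'a2', 'b3']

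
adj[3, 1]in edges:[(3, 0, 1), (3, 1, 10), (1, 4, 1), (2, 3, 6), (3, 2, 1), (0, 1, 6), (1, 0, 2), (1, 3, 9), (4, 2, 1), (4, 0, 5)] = 10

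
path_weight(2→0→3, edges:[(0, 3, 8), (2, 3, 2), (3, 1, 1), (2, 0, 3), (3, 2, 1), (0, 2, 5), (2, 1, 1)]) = 11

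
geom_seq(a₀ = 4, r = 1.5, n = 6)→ a_0 = 4*1.5^0 = 4.0
a_1 = 4*1.5^1 = 6.0
a_2 = 4*1.5^2 = 9.0
...
= [4.0, 6.0, 9.0, 13.5, 20.25, 30.375]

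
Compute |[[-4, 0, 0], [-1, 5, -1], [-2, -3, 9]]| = -168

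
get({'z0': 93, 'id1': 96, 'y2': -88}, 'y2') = -88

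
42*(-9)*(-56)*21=444528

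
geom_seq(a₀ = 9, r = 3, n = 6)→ a_0 = 9*3^0 = 9
a_1 = 9*3^1 = 27
a_2 = 9*3^2 = 81
...
= [9, 27, 81, 243, 729, 2187]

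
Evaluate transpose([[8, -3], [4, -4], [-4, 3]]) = [[8, 4, -4], [-3, -4, 3]]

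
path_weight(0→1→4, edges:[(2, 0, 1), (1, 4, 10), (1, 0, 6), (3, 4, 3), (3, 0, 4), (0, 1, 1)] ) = 11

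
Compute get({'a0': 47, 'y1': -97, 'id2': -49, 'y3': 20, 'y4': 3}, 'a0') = 47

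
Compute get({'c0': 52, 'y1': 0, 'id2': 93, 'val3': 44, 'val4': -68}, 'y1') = 0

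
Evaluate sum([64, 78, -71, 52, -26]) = 64 + 78 + (-71) + 52 + (-26)
= 97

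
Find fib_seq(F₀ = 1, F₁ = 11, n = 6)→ [1, 11, 12, 23, 35, 58]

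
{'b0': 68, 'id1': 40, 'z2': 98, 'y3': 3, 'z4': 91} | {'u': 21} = {'b0': 68, 'id1': 40, 'z2': 98, 'y3': 3, 'z4': 91, 'u': 21}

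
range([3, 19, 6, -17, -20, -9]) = 39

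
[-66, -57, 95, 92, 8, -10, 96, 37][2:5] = [95, 92, 8]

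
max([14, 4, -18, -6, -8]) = 14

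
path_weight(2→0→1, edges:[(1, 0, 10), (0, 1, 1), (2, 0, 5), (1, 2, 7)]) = w(2→0)=5 + w(0→1)=1
= 6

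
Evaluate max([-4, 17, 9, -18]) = 17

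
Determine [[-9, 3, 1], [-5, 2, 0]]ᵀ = [[-9, -5], [3, 2], [1, 0]]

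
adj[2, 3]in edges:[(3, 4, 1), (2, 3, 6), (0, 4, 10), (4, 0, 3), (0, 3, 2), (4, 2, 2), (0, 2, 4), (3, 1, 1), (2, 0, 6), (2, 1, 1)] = 6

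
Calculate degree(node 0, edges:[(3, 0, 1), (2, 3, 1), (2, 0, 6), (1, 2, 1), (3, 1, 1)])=2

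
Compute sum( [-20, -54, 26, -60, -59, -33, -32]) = (-20) + (-54) + 26 + (-60) + (-59) + (-33) + (-32)
= -232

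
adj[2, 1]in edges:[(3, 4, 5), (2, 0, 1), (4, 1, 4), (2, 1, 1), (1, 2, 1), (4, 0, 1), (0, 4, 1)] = 1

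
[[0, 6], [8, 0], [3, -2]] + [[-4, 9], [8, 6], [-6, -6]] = [[-4, 15], [16, 6], [-3, -8]]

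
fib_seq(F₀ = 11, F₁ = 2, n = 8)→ F_2 = F_1 + F_0 = 13
F_3 = F_2 + F_1 = 15
F_4 = F_3 + F_2 = 28
...
= [11, 2, 13, 15, 28, 43, 71, 114]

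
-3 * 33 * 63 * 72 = -449064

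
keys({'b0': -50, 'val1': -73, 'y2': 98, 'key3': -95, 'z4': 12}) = ['b0', 'val1', 'y2', 'key3', 'z4']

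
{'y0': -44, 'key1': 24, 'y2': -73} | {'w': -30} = {'y0': -44, 'key1': 24, 'y2': -73, 'w': -30}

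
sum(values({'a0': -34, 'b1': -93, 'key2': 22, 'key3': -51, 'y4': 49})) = -107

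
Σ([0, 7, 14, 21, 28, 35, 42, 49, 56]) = 252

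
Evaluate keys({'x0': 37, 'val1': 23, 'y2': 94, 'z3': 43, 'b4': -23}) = ['x0', 'val1', 'y2', 'z3', 'b4']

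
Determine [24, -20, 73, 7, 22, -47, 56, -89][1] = -20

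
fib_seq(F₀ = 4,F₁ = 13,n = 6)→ [4, 13, 17, 30, 47, 77]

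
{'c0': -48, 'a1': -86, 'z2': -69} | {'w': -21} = {'c0': -48, 'a1': -86, 'z2': -69, 'w': -21}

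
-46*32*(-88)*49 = 6347264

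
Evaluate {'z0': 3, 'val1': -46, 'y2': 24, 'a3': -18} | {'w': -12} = {'z0': 3, 'val1': -46, 'y2': 24, 'a3': -18, 'w': -12}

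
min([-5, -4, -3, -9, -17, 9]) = -17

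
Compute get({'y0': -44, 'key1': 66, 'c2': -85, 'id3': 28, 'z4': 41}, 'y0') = -44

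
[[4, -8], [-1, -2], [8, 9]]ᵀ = [[4, -1, 8], [-8, -2, 9]]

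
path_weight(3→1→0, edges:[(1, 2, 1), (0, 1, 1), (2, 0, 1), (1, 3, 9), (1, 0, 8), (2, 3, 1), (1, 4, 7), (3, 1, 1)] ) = w(3→1)=1 + w(1→0)=8
= 9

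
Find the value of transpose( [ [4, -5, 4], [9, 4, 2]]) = [[4, 9], [-5, 4], [4, 2]]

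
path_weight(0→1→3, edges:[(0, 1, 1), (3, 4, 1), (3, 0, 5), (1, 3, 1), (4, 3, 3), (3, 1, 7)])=w(0→1)=1 + w(1→3)=1
= 2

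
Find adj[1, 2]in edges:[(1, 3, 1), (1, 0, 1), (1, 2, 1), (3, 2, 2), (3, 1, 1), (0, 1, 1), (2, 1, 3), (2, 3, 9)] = 1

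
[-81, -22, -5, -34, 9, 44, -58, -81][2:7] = [-5, -34, 9, 44, -58]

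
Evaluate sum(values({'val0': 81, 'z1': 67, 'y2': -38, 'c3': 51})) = 161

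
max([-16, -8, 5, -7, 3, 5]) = 5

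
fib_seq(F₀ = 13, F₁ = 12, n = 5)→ F_2 = F_1 + F_0 = 25
F_3 = F_2 + F_1 = 37
F_4 = F_3 + F_2 = 62
= [13, 12, 25, 37, 62]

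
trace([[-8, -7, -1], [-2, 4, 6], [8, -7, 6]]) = 2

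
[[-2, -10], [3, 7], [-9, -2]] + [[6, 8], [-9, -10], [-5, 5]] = [[4, -2], [-6, -3], [-14, 3]]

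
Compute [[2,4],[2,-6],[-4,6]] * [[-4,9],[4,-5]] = [[8, -2], [-32, 48], [40, -66]]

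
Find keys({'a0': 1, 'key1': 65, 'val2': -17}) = ['a0', 'key1', 'val2']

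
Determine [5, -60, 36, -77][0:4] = [5, -60, 36, -77]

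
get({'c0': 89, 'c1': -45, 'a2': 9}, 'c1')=-45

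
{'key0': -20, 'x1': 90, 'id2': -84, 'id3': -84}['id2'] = -84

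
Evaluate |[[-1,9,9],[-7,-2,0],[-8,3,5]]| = -8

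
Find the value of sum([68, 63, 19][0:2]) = slice → [68, 63]
68 + 63
= 131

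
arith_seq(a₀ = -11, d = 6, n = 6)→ [-11, -5, 1, 7, 13, 19]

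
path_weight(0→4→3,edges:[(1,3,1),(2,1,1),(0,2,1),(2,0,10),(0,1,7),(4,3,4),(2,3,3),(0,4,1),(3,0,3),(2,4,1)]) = w(0→4)=1 + w(4→3)=4
= 5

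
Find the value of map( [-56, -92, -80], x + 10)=-56+10=-46, -92+10=-82, -80+10=-70
= [-46, -82, -70]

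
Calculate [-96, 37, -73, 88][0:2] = [-96, 37]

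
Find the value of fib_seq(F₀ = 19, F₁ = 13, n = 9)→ F_2 = F_1 + F_0 = 32
F_3 = F_2 + F_1 = 45
F_4 = F_3 + F_2 = 77
...
= [19, 13, 32, 45, 77, 122, 199, 321, 520]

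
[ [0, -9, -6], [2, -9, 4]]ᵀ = [[0, 2], [-9, -9], [-6, 4]]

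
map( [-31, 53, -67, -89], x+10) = -31+10=-21, 53+10=63, -67+10=-57, -89+10=-79
= [-21, 63, -57, -79]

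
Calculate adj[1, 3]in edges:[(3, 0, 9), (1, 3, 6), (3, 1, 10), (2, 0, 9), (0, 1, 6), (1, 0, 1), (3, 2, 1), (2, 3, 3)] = 6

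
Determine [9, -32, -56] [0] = 9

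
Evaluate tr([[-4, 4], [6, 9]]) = 5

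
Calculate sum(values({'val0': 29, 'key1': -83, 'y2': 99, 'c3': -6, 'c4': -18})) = 29 + (-83) + 99 + (-6) + (-18)
= 21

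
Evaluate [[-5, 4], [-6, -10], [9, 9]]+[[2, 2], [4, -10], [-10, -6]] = [[-3, 6], [-2, -20], [-1, 3]]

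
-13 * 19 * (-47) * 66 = 766194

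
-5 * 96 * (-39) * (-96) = -1797120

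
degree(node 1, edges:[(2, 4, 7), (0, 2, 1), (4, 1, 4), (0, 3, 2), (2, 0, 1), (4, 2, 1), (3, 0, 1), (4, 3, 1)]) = 1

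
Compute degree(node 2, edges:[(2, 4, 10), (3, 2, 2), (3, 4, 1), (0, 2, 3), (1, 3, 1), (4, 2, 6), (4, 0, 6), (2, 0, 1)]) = incident: (2,4), (3,2), (0,2), (4,2), (2,0)
= 5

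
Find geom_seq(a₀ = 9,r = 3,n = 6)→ [9, 27, 81, 243, 729, 2187]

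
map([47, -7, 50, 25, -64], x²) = (47)²=2209, (-7)²=49, (50)²=2500, (25)²=625, (-64)²=4096
= [2209, 49, 2500, 625, 4096]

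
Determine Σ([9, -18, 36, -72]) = -45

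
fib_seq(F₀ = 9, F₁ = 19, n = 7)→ [9, 19, 28, 47, 75, 122, 197]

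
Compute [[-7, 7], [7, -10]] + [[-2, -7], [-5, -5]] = [[-9, 0], [2, -15]]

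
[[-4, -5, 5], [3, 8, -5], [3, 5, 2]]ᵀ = [[-4, 3, 3], [-5, 8, 5], [5, -5, 2]]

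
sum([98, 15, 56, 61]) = 230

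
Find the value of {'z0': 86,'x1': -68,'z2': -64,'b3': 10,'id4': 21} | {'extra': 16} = {'z0': 86, 'x1': -68, 'z2': -64, 'b3': 10, 'id4': 21, 'extra': 16}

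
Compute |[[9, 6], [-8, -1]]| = 39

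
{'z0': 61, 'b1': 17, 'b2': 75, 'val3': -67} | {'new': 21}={'z0': 61, 'b1': 17, 'b2': 75, 'val3': -67, 'new': 21}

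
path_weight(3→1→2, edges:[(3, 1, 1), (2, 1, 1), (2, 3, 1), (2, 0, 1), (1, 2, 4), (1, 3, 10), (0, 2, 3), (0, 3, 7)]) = 5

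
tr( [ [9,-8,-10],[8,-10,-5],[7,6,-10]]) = -11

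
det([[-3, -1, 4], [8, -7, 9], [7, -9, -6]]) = -572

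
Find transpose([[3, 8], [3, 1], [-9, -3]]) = [[3, 3, -9], [8, 1, -3]]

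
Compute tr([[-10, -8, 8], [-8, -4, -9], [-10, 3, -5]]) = -19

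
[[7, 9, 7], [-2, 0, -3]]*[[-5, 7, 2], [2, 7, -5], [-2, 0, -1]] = [[-31, 112, -38], [16, -14, -1]]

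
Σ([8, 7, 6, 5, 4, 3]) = 33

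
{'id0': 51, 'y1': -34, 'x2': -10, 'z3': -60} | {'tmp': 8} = {'id0': 51, 'y1': -34, 'x2': -10, 'z3': -60, 'tmp': 8}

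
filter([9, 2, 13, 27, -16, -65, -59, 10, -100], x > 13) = keep x where x > 13: 9✗, 2✗, 13✗, 27✓, -16✗, -65✗, -59✗, 10✗, -100✗
= [27]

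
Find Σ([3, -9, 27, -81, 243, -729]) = -546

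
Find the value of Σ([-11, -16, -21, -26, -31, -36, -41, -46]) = -228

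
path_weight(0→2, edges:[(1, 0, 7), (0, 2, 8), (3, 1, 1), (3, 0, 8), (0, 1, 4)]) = w(0→2)=8
= 8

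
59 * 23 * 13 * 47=829127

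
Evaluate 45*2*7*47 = 29610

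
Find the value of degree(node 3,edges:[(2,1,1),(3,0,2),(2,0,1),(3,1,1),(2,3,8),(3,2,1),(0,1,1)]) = incident: (3,0), (3,1), (2,3), (3,2)
= 4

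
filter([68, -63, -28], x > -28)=[68]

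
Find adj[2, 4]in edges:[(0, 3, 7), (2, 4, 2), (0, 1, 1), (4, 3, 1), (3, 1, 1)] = 2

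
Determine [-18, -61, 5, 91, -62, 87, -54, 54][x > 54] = keep x where x > 54: -18✗, -61✗, 5✗, 91✓, -62✗, 87✓, -54✗, 54✗
= [91, 87]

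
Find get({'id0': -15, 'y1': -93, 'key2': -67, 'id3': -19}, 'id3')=-19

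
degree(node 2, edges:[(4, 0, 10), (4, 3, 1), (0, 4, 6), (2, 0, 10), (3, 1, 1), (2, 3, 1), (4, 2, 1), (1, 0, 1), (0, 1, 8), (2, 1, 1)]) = 4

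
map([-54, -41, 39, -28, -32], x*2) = [-108, -82, 78, -56, -64]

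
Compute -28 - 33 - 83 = -144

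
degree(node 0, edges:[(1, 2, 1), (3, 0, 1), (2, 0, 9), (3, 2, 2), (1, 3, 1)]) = 2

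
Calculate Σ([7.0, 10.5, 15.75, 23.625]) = 56.875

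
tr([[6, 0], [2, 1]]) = 7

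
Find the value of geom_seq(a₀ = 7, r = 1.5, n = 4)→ a_0 = 7*1.5^0 = 7.0
a_1 = 7*1.5^1 = 10.5
a_2 = 7*1.5^2 = 15.75
...
= [7.0, 10.5, 15.75, 23.625]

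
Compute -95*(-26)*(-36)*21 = -1867320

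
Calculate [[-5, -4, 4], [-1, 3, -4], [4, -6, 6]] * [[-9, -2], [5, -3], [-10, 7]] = [[-15, 50], [64, -35], [-126, 52]]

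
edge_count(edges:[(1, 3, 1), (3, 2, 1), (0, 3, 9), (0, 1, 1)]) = 4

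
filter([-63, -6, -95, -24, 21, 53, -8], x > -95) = keep x where x > -95: -63✓, -6✓, -95✗, -24✓, 21✓, 53✓, -8✓
= [-63, -6, -24, 21, 53, -8]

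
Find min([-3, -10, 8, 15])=-10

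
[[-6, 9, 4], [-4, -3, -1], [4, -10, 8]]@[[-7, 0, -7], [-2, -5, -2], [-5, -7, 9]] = [[4, -73, 60], [39, 22, 25], [-48, -6, 64]]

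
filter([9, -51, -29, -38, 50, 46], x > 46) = keep x where x > 46: 9✗, -51✗, -29✗, -38✗, 50✓, 46✗
= [50]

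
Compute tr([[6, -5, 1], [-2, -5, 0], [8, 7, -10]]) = -9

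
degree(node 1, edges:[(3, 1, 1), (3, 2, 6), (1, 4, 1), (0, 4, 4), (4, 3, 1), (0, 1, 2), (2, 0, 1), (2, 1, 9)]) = 4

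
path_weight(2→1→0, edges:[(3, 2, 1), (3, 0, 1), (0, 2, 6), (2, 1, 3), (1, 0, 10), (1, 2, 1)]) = 13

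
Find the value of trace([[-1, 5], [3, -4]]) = diagonal: (-1) + (-4)
= -5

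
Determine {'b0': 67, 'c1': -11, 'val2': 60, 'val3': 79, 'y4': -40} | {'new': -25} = {'b0': 67, 'c1': -11, 'val2': 60, 'val3': 79, 'y4': -40, 'new': -25}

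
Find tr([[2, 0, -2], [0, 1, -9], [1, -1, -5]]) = -2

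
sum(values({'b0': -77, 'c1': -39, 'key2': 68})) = -48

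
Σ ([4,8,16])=28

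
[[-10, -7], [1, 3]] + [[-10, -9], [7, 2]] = [[-20, -16], [8, 5]]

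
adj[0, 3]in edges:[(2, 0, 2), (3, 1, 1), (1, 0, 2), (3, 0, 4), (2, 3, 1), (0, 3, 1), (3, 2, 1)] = 1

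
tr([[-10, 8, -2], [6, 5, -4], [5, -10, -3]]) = -8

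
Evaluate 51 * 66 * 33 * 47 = 5220666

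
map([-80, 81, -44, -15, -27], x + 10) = [-70, 91, -34, -5, -17]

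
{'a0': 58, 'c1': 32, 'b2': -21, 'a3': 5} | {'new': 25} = {'a0': 58, 'c1': 32, 'b2': -21, 'a3': 5, 'new': 25}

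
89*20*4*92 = 655040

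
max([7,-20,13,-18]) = 13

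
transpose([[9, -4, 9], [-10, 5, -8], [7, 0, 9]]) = [[9, -10, 7], [-4, 5, 0], [9, -8, 9]]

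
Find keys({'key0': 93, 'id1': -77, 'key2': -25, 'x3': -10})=['key0', 'id1', 'key2', 'x3']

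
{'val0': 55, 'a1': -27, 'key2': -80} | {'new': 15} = {'val0': 55, 'a1': -27, 'key2': -80, 'new': 15}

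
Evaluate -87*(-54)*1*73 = 342954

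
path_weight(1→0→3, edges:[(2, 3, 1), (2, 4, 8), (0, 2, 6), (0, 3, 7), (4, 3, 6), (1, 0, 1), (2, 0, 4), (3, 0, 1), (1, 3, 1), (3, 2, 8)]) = w(1→0)=1 + w(0→3)=7
= 8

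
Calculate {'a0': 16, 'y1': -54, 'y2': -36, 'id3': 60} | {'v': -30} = {'a0': 16, 'y1': -54, 'y2': -36, 'id3': 60, 'v': -30}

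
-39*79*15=-46215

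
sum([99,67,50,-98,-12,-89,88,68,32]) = 99 + 67 + 50 + (-98) + (-12) + (-89) + 88 + 68 + 32
= 205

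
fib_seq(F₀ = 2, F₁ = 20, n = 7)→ [2, 20, 22, 42, 64, 106, 170]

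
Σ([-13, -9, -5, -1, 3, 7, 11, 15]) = 8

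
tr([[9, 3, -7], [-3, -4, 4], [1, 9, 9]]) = diagonal: 9 + (-4) + 9
= 14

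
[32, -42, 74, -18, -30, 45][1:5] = [-42, 74, -18, -30]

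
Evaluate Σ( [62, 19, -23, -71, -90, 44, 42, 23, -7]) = -1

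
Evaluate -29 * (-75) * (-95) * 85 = -17563125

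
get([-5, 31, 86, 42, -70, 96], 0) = -5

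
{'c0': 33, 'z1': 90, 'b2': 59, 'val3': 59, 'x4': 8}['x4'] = 8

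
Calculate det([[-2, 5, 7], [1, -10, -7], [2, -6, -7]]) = 7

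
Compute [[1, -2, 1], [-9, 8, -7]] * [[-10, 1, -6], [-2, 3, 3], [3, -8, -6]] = [[-3, -13, -18], [53, 71, 120]]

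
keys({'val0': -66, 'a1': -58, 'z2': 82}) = ['val0', 'a1', 'z2']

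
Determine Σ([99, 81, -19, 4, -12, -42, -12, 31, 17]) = 99 + 81 + (-19) + 4 + (-12) + (-42) + (-12) + 31 + 17
= 147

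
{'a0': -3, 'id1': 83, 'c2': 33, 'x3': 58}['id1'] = 83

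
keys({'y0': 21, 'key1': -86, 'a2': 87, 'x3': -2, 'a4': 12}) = ['y0', 'key1', 'a2', 'x3', 'a4']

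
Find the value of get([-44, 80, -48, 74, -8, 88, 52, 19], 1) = 80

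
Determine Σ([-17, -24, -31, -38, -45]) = -155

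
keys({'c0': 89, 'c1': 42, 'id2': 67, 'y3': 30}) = ['c0', 'c1', 'id2', 'y3']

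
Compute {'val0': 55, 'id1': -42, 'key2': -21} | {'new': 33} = {'val0': 55, 'id1': -42, 'key2': -21, 'new': 33}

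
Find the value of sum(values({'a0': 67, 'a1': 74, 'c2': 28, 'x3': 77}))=67 + 74 + 28 + 77
= 246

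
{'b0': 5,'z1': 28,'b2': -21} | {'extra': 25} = {'b0': 5, 'z1': 28, 'b2': -21, 'extra': 25}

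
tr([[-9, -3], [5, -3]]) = diagonal: (-9) + (-3)
= -12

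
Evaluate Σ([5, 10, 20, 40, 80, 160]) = 5 + 10 + 20 + 40 + 80 + 160
= 315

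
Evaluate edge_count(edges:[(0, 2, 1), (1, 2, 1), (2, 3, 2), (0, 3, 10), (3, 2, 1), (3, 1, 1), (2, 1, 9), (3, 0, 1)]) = 8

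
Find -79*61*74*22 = -7845332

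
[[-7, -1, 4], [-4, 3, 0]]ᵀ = [[-7, -4], [-1, 3], [4, 0]]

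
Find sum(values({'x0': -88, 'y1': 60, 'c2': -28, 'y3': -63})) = -119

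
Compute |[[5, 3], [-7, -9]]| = -24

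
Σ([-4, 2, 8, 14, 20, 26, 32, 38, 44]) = (-4) + 2 + 8 + 14 + 20 + 26 + 32 + 38 + 44
= 180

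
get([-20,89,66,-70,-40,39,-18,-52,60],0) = -20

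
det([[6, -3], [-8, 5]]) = 6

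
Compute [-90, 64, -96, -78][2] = -96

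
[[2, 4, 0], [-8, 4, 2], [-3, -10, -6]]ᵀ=[[2, -8, -3], [4, 4, -10], [0, 2, -6]]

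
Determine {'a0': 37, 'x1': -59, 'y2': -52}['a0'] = 37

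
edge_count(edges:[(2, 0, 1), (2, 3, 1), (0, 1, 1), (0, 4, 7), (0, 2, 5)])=5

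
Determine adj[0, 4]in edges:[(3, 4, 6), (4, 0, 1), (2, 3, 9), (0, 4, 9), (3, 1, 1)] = 9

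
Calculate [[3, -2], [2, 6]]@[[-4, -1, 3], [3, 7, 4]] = [[-18, -17, 1], [10, 40, 30]]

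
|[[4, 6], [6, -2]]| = -44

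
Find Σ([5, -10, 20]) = 15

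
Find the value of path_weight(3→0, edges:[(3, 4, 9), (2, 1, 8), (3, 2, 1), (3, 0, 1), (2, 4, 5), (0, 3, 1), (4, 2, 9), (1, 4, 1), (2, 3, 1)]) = 1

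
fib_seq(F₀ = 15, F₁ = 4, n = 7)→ F_2 = F_1 + F_0 = 19
F_3 = F_2 + F_1 = 23
F_4 = F_3 + F_2 = 42
...
= [15, 4, 19, 23, 42, 65, 107]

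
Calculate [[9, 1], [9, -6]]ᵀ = [[9, 9], [1, -6]]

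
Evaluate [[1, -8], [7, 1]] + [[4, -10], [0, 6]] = [[5, -18], [7, 7]]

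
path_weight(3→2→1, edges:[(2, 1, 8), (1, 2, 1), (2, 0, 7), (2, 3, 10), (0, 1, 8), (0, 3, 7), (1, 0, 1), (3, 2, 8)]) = 16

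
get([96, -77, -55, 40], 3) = 40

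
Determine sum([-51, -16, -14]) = (-51) + (-16) + (-14)
= -81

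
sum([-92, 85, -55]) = -62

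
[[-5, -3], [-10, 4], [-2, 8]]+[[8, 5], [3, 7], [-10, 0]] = [[3, 2], [-7, 11], [-12, 8]]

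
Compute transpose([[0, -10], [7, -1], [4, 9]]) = [[0, 7, 4], [-10, -1, 9]]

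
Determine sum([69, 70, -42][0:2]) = 139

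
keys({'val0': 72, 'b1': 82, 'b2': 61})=['val0', 'b1', 'b2']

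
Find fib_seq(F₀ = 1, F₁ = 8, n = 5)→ [1, 8, 9, 17, 26]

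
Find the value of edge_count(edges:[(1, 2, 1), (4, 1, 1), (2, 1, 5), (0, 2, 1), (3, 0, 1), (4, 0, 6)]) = 6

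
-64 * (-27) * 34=58752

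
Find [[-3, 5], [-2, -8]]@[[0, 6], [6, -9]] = [[30, -63], [-48, 60]]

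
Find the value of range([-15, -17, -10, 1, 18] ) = 35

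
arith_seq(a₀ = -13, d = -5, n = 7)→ a_0 = -13 + 0*-5 = -13
a_1 = -13 + 1*-5 = -18
a_2 = -13 + 2*-5 = -23
...
= [-13, -18, -23, -28, -33, -38, -43]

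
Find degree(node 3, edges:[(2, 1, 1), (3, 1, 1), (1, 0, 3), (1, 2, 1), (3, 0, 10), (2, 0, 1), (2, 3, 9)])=3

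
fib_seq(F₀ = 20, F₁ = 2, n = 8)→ F_2 = F_1 + F_0 = 22
F_3 = F_2 + F_1 = 24
F_4 = F_3 + F_2 = 46
...
= [20, 2, 22, 24, 46, 70, 116, 186]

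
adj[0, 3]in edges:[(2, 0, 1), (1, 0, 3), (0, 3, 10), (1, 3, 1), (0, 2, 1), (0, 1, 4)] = 10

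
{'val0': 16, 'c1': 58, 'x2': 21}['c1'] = 58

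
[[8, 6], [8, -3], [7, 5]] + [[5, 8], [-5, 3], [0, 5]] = [[13, 14], [3, 0], [7, 10]]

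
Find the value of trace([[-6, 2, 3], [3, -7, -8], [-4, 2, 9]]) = -4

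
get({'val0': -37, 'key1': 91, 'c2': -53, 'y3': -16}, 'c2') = -53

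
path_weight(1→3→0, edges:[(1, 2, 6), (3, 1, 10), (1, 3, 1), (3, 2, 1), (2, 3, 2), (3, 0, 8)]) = w(1→3)=1 + w(3→0)=8
= 9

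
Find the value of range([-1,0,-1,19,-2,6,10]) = 21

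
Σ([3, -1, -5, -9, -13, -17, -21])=3 + (-1) + (-5) + (-9) + (-13) + (-17) + (-21)
= -63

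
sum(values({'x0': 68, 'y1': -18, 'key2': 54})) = 68 + (-18) + 54
= 104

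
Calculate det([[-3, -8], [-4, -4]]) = (-3)*(-4) - (-8)*(-4)
= -20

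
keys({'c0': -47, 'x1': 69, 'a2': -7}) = ['c0', 'x1', 'a2']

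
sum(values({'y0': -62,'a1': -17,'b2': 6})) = (-62) + (-17) + 6
= -73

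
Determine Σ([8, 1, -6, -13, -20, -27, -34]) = 8 + 1 + (-6) + (-13) + (-20) + (-27) + (-34)
= -91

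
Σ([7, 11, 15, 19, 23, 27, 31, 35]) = 7 + 11 + 15 + 19 + 23 + 27 + 31 + 35
= 168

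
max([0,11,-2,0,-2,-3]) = 11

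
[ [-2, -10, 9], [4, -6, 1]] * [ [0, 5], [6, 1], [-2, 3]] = C[0][0] = (-2)*(0) + (-10)*(6) + (9)*(-2) = -78
C[0][1] = (-2)*(5) + (-10)*(1) + (9)*(3) = 7
C[1][0] = (4)*(0) + (-6)*(6) + (1)*(-2) = -38
C[1][1] = (4)*(5) + (-6)*(1) + (1)*(3) = 17
= [[-78, 7], [-38, 17]]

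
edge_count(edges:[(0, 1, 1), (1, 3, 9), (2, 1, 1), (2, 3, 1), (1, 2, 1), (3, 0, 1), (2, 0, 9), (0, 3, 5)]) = 8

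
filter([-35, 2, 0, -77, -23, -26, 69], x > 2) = keep x where x > 2: -35✗, 2✗, 0✗, -77✗, -23✗, -26✗, 69✓
= [69]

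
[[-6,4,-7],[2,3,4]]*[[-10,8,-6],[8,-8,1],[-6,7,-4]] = [[134, -129, 68], [-20, 20, -25]]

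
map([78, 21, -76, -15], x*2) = 78*2=156, 21*2=42, -76*2=-152, -15*2=-30
= [156, 42, -152, -30]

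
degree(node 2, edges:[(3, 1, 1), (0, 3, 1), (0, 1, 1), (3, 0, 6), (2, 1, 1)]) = 1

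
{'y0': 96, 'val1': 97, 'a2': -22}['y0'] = 96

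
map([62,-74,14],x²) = (62)²=3844, (-74)²=5476, (14)²=196
= [3844, 5476, 196]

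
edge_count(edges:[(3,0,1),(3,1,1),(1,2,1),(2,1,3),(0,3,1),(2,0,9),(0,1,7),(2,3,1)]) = 8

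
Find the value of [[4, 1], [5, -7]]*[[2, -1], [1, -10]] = [[9, -14], [3, 65]]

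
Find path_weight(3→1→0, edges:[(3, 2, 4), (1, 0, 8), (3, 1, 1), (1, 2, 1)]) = w(3→1)=1 + w(1→0)=8
= 9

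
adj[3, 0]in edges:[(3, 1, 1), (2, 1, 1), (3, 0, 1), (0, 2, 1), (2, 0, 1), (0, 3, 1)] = 1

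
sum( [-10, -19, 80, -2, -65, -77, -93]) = (-10) + (-19) + 80 + (-2) + (-65) + (-77) + (-93)
= -186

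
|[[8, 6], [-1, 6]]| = (8)*(6) - (6)*(-1)
= 54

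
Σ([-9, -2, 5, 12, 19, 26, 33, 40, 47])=171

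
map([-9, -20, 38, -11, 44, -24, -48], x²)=[81, 400, 1444, 121, 1936, 576, 2304]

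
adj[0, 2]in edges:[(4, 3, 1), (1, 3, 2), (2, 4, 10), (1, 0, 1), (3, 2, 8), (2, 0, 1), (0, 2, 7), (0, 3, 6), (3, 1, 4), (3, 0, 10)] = 7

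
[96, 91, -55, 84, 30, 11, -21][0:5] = [96, 91, -55, 84, 30]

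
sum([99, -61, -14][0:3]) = 24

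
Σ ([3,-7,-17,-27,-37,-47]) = -132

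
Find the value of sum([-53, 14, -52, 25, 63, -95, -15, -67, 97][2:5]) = slice → [-52, 25, 63]
(-52) + 25 + 63
= 36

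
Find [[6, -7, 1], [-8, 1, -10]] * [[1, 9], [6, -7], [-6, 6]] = C[0][0] = (6)*(1) + (-7)*(6) + (1)*(-6) = -42
C[0][1] = (6)*(9) + (-7)*(-7) + (1)*(6) = 109
C[1][0] = (-8)*(1) + (1)*(6) + (-10)*(-6) = 58
C[1][1] = (-8)*(9) + (1)*(-7) + (-10)*(6) = -139
= [[-42, 109], [58, -139]]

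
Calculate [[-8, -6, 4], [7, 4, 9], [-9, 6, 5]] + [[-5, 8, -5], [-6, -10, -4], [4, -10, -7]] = [[-13, 2, -1], [1, -6, 5], [-5, -4, -2]]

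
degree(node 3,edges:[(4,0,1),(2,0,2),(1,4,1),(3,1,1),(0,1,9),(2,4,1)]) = incident: (3,1)
= 1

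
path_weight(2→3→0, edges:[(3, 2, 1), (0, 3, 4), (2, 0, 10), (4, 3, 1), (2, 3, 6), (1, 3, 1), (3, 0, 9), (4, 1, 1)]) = 15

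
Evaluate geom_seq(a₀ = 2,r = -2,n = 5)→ [2, -4, 8, -16, 32]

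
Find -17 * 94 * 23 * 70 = -2572780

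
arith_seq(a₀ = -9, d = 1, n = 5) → a_0 = -9 + 0*1 = -9
a_1 = -9 + 1*1 = -8
a_2 = -9 + 2*1 = -7
...
= [-9, -8, -7, -6, -5]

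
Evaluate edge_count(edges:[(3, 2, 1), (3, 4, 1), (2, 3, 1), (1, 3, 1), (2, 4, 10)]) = 5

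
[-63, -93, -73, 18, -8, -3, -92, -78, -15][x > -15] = keep x where x > -15: -63✗, -93✗, -73✗, 18✓, -8✓, -3✓, -92✗, -78✗, -15✗
= [18, -8, -3]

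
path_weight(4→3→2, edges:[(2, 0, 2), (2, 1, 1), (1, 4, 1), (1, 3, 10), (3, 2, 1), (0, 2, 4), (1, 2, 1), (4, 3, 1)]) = 2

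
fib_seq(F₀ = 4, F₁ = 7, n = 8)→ F_2 = F_1 + F_0 = 11
F_3 = F_2 + F_1 = 18
F_4 = F_3 + F_2 = 29
...
= [4, 7, 11, 18, 29, 47, 76, 123]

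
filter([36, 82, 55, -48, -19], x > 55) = [82]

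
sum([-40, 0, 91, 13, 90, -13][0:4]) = slice → [-40, 0, 91, 13]
(-40) + 0 + 91 + 13
= 64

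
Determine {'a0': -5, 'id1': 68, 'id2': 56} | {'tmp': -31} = {'a0': -5, 'id1': 68, 'id2': 56, 'tmp': -31}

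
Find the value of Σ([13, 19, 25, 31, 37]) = 125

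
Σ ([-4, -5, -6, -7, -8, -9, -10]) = (-4) + (-5) + (-6) + (-7) + (-8) + (-9) + (-10)
= -49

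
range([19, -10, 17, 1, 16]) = 29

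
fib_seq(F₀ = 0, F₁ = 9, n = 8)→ F_2 = F_1 + F_0 = 9
F_3 = F_2 + F_1 = 18
F_4 = F_3 + F_2 = 27
...
= [0, 9, 9, 18, 27, 45, 72, 117]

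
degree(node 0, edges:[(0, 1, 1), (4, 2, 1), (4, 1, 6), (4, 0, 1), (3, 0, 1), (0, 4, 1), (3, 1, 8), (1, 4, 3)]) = 4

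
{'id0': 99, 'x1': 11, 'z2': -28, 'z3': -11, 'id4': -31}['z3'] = -11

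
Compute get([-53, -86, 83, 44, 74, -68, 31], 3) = 44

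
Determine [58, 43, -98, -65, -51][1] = 43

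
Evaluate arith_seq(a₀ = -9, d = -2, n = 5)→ [-9, -11, -13, -15, -17]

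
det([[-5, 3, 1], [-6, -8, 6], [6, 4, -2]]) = (1)*(-5)*det([[-8, 6], [4, -2]]) + (-1)*(3)*det([[-6, 6], [6, -2]]) + (1)*(1)*det([[-6, -8], [6, 4]])
= 40 + 72 + 24
= 136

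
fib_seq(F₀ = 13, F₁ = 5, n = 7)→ [13, 5, 18, 23, 41, 64, 105]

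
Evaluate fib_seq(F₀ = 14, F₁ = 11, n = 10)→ F_2 = F_1 + F_0 = 25
F_3 = F_2 + F_1 = 36
F_4 = F_3 + F_2 = 61
...
= [14, 11, 25, 36, 61, 97, 158, 255, 413, 668]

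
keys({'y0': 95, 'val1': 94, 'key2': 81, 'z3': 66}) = ['y0', 'val1', 'key2', 'z3']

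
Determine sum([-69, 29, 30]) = -10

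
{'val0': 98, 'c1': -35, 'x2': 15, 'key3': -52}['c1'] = -35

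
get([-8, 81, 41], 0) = -8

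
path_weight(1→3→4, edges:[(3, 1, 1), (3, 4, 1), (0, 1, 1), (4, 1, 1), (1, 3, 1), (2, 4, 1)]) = w(1→3)=1 + w(3→4)=1
= 2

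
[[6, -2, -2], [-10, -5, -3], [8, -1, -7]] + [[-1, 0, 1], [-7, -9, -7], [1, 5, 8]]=[[5, -2, -1], [-17, -14, -10], [9, 4, 1]]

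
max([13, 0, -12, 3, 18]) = 18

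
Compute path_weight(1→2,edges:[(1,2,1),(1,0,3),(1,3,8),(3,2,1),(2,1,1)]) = 1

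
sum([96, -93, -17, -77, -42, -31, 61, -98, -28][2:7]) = -106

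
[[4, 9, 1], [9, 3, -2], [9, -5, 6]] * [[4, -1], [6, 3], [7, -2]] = C[0][0] = (4)*(4) + (9)*(6) + (1)*(7) = 77
C[0][1] = (4)*(-1) + (9)*(3) + (1)*(-2) = 21
C[1][0] = (9)*(4) + (3)*(6) + (-2)*(7) = 40
C[1][1] = (9)*(-1) + (3)*(3) + (-2)*(-2) = 4
C[2][0] = (9)*(4) + (-5)*(6) + (6)*(7) = 48
C[2][1] = (9)*(-1) + (-5)*(3) + (6)*(-2) = -36
= [[77, 21], [40, 4], [48, -36]]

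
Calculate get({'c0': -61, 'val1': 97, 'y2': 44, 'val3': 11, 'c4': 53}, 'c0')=-61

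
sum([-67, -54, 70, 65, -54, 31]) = -9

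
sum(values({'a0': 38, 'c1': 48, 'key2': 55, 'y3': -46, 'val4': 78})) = 38 + 48 + 55 + (-46) + 78
= 173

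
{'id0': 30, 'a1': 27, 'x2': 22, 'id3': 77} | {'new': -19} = {'id0': 30, 'a1': 27, 'x2': 22, 'id3': 77, 'new': -19}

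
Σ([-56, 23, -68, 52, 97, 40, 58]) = 146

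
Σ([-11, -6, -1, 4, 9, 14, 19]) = 28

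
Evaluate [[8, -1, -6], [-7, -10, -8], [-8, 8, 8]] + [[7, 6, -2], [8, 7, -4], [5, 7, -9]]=[[15, 5, -8], [1, -3, -12], [-3, 15, -1]]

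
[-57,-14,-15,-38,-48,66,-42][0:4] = [-57, -14, -15, -38]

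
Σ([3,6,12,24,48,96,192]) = 381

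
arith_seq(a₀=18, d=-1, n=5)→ [18, 17, 16, 15, 14]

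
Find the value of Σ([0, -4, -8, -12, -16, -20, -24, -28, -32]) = -144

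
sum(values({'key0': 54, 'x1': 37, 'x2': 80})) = 54 + 37 + 80
= 171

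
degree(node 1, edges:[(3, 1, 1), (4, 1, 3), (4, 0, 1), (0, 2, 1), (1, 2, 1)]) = incident: (3,1), (4,1), (1,2)
= 3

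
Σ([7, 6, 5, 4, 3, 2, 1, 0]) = 7 + 6 + 5 + 4 + 3 + 2 + 1 + 0
= 28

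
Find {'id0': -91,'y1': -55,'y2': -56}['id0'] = -91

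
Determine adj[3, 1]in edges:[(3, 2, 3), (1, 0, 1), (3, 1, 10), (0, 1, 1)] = 10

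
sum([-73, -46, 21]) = -98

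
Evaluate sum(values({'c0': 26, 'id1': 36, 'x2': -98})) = -36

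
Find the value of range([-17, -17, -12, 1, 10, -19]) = 29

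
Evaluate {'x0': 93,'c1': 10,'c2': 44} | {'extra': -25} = {'x0': 93, 'c1': 10, 'c2': 44, 'extra': -25}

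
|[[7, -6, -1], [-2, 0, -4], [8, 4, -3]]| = (1)*(7)*det([[0, -4], [4, -3]]) + (-1)*(-6)*det([[-2, -4], [8, -3]]) + (1)*(-1)*det([[-2, 0], [8, 4]])
= 112 + 228 + 8
= 348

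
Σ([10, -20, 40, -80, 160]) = 10 + -20 + 40 + -80 + 160
= 110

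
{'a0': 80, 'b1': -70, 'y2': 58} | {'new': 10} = {'a0': 80, 'b1': -70, 'y2': 58, 'new': 10}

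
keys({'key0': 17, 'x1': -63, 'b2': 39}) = ['key0', 'x1', 'b2']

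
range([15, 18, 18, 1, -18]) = 36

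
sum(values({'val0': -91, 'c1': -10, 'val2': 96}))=-5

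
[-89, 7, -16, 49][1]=7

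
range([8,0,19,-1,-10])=29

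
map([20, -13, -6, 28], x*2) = [40, -26, -12, 56]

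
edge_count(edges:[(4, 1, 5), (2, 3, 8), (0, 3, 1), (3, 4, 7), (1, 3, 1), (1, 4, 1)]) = 6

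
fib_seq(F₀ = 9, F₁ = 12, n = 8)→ F_2 = F_1 + F_0 = 21
F_3 = F_2 + F_1 = 33
F_4 = F_3 + F_2 = 54
...
= [9, 12, 21, 33, 54, 87, 141, 228]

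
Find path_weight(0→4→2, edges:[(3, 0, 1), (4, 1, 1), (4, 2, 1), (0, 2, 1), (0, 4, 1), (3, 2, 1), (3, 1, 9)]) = 2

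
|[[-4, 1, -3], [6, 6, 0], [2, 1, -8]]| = (1)*(-4)*det([[6, 0], [1, -8]]) + (-1)*(1)*det([[6, 0], [2, -8]]) + (1)*(-3)*det([[6, 6], [2, 1]])
= 192 + 48 + 18
= 258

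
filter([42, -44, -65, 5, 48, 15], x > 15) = keep x where x > 15: 42✓, -44✗, -65✗, 5✗, 48✓, 15✗
= [42, 48]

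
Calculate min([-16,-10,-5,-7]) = -16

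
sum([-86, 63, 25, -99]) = -97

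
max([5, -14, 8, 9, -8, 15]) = 15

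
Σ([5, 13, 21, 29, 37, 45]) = 5 + 13 + 21 + 29 + 37 + 45
= 150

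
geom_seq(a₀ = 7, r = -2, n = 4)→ [7, -14, 28, -56]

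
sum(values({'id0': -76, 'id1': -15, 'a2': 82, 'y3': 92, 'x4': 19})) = (-76) + (-15) + 82 + 92 + 19
= 102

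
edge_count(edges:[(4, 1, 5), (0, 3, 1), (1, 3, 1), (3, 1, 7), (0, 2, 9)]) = 5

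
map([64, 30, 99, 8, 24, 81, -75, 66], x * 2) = [128, 60, 198, 16, 48, 162, -150, 132]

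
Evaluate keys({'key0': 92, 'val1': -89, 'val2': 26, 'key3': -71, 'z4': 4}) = ['key0', 'val1', 'val2', 'key3', 'z4']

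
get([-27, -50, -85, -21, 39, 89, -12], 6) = -12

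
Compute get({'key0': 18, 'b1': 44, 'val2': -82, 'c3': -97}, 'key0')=18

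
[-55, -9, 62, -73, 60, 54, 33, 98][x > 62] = [98]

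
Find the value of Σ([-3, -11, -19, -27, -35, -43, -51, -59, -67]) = (-3) + (-11) + (-19) + (-27) + (-35) + (-43) + (-51) + (-59) + (-67)
= -315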